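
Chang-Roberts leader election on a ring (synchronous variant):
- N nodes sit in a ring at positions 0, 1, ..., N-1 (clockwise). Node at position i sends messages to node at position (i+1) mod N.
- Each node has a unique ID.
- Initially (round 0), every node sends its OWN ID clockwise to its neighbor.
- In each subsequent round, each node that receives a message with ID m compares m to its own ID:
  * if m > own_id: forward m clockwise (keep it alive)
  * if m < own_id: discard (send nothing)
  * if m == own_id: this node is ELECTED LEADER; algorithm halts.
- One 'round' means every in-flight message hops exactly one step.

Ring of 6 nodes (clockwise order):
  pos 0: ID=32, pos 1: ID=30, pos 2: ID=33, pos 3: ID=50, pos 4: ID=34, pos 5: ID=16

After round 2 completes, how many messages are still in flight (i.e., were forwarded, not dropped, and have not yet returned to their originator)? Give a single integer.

Round 1: pos1(id30) recv 32: fwd; pos2(id33) recv 30: drop; pos3(id50) recv 33: drop; pos4(id34) recv 50: fwd; pos5(id16) recv 34: fwd; pos0(id32) recv 16: drop
Round 2: pos2(id33) recv 32: drop; pos5(id16) recv 50: fwd; pos0(id32) recv 34: fwd
After round 2: 2 messages still in flight

Answer: 2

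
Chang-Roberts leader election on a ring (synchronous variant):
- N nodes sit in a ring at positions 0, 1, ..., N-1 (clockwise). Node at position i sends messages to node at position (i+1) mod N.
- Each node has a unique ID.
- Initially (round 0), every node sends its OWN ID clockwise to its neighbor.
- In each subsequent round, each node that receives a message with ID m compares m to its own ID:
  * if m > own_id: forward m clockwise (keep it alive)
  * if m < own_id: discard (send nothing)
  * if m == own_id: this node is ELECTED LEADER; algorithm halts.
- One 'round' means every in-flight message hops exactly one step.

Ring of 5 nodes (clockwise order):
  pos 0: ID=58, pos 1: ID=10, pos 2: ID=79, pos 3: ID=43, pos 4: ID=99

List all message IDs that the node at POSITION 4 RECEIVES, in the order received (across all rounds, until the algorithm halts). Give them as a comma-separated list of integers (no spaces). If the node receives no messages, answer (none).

Round 1: pos1(id10) recv 58: fwd; pos2(id79) recv 10: drop; pos3(id43) recv 79: fwd; pos4(id99) recv 43: drop; pos0(id58) recv 99: fwd
Round 2: pos2(id79) recv 58: drop; pos4(id99) recv 79: drop; pos1(id10) recv 99: fwd
Round 3: pos2(id79) recv 99: fwd
Round 4: pos3(id43) recv 99: fwd
Round 5: pos4(id99) recv 99: ELECTED

Answer: 43,79,99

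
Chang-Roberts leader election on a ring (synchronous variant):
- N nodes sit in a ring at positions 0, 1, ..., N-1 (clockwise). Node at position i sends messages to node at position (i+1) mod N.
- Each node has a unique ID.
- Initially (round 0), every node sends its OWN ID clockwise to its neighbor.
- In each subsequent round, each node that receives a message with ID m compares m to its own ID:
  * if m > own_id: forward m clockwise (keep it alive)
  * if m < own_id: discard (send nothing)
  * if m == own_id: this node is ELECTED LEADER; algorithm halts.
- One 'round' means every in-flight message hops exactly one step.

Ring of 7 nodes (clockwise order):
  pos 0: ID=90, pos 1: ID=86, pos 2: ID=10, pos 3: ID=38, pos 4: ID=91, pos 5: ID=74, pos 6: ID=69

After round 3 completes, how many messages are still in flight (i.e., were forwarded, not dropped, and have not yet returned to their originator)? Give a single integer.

Answer: 2

Derivation:
Round 1: pos1(id86) recv 90: fwd; pos2(id10) recv 86: fwd; pos3(id38) recv 10: drop; pos4(id91) recv 38: drop; pos5(id74) recv 91: fwd; pos6(id69) recv 74: fwd; pos0(id90) recv 69: drop
Round 2: pos2(id10) recv 90: fwd; pos3(id38) recv 86: fwd; pos6(id69) recv 91: fwd; pos0(id90) recv 74: drop
Round 3: pos3(id38) recv 90: fwd; pos4(id91) recv 86: drop; pos0(id90) recv 91: fwd
After round 3: 2 messages still in flight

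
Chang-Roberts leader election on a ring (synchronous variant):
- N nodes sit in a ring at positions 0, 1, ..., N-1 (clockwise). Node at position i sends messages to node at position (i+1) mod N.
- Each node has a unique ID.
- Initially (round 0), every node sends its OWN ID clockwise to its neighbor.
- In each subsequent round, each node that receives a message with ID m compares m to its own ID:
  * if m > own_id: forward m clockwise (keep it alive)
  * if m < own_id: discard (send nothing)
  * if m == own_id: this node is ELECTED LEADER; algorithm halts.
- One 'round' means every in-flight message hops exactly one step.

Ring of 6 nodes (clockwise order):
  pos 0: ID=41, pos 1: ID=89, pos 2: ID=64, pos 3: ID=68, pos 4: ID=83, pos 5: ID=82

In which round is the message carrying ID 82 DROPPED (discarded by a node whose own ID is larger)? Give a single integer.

Answer: 2

Derivation:
Round 1: pos1(id89) recv 41: drop; pos2(id64) recv 89: fwd; pos3(id68) recv 64: drop; pos4(id83) recv 68: drop; pos5(id82) recv 83: fwd; pos0(id41) recv 82: fwd
Round 2: pos3(id68) recv 89: fwd; pos0(id41) recv 83: fwd; pos1(id89) recv 82: drop
Round 3: pos4(id83) recv 89: fwd; pos1(id89) recv 83: drop
Round 4: pos5(id82) recv 89: fwd
Round 5: pos0(id41) recv 89: fwd
Round 6: pos1(id89) recv 89: ELECTED
Message ID 82 originates at pos 5; dropped at pos 1 in round 2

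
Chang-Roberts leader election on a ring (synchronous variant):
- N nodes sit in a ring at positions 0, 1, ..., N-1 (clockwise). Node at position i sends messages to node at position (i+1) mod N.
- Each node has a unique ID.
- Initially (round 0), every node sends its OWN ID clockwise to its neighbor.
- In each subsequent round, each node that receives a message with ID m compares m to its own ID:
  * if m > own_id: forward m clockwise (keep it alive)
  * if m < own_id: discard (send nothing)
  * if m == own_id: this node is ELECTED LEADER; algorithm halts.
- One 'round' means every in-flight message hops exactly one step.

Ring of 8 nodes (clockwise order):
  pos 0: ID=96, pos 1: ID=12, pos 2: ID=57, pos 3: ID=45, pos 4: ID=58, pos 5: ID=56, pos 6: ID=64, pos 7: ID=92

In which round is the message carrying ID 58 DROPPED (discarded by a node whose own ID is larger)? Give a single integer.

Answer: 2

Derivation:
Round 1: pos1(id12) recv 96: fwd; pos2(id57) recv 12: drop; pos3(id45) recv 57: fwd; pos4(id58) recv 45: drop; pos5(id56) recv 58: fwd; pos6(id64) recv 56: drop; pos7(id92) recv 64: drop; pos0(id96) recv 92: drop
Round 2: pos2(id57) recv 96: fwd; pos4(id58) recv 57: drop; pos6(id64) recv 58: drop
Round 3: pos3(id45) recv 96: fwd
Round 4: pos4(id58) recv 96: fwd
Round 5: pos5(id56) recv 96: fwd
Round 6: pos6(id64) recv 96: fwd
Round 7: pos7(id92) recv 96: fwd
Round 8: pos0(id96) recv 96: ELECTED
Message ID 58 originates at pos 4; dropped at pos 6 in round 2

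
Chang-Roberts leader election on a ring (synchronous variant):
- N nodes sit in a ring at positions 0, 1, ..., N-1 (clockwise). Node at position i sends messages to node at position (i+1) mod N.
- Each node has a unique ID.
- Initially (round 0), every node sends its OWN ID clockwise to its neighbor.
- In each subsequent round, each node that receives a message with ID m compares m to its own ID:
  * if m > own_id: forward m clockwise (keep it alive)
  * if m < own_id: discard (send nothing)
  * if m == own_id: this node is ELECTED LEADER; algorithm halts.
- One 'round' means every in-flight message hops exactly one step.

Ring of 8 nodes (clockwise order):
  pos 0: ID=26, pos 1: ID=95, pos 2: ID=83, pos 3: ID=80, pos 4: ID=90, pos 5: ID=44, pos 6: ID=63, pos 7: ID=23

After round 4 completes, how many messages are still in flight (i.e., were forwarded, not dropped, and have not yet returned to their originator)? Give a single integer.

Round 1: pos1(id95) recv 26: drop; pos2(id83) recv 95: fwd; pos3(id80) recv 83: fwd; pos4(id90) recv 80: drop; pos5(id44) recv 90: fwd; pos6(id63) recv 44: drop; pos7(id23) recv 63: fwd; pos0(id26) recv 23: drop
Round 2: pos3(id80) recv 95: fwd; pos4(id90) recv 83: drop; pos6(id63) recv 90: fwd; pos0(id26) recv 63: fwd
Round 3: pos4(id90) recv 95: fwd; pos7(id23) recv 90: fwd; pos1(id95) recv 63: drop
Round 4: pos5(id44) recv 95: fwd; pos0(id26) recv 90: fwd
After round 4: 2 messages still in flight

Answer: 2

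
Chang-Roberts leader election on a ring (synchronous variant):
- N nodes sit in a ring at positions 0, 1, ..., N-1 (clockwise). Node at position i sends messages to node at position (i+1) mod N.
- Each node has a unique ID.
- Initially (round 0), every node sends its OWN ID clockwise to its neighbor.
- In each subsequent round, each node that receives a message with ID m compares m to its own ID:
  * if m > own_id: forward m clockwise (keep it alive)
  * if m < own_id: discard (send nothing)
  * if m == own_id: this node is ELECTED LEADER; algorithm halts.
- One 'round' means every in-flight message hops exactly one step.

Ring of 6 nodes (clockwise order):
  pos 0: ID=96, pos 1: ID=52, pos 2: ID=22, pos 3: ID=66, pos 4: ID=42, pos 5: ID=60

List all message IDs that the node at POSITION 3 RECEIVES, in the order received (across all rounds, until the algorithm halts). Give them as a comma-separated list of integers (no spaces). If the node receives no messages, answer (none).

Round 1: pos1(id52) recv 96: fwd; pos2(id22) recv 52: fwd; pos3(id66) recv 22: drop; pos4(id42) recv 66: fwd; pos5(id60) recv 42: drop; pos0(id96) recv 60: drop
Round 2: pos2(id22) recv 96: fwd; pos3(id66) recv 52: drop; pos5(id60) recv 66: fwd
Round 3: pos3(id66) recv 96: fwd; pos0(id96) recv 66: drop
Round 4: pos4(id42) recv 96: fwd
Round 5: pos5(id60) recv 96: fwd
Round 6: pos0(id96) recv 96: ELECTED

Answer: 22,52,96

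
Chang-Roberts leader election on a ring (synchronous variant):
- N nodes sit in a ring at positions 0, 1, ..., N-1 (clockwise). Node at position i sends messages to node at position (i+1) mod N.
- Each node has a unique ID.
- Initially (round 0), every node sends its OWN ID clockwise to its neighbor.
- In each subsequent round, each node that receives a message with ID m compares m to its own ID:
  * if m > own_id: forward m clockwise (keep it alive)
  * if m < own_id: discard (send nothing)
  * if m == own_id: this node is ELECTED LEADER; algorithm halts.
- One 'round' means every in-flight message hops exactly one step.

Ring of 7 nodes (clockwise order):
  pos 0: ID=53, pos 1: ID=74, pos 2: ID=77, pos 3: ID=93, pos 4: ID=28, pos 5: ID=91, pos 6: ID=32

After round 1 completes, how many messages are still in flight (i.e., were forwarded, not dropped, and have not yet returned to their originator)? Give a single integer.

Round 1: pos1(id74) recv 53: drop; pos2(id77) recv 74: drop; pos3(id93) recv 77: drop; pos4(id28) recv 93: fwd; pos5(id91) recv 28: drop; pos6(id32) recv 91: fwd; pos0(id53) recv 32: drop
After round 1: 2 messages still in flight

Answer: 2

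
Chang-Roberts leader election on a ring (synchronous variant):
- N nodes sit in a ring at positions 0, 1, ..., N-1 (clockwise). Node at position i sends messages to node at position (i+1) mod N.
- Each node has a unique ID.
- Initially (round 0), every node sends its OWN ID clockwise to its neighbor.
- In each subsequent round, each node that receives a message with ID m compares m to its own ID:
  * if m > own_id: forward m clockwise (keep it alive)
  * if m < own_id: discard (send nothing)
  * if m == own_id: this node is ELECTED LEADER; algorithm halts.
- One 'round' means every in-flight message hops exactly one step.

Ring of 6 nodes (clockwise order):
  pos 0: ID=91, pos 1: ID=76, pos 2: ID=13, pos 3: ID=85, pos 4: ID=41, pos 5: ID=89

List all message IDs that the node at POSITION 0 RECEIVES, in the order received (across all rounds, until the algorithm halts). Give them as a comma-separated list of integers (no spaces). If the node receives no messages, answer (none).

Answer: 89,91

Derivation:
Round 1: pos1(id76) recv 91: fwd; pos2(id13) recv 76: fwd; pos3(id85) recv 13: drop; pos4(id41) recv 85: fwd; pos5(id89) recv 41: drop; pos0(id91) recv 89: drop
Round 2: pos2(id13) recv 91: fwd; pos3(id85) recv 76: drop; pos5(id89) recv 85: drop
Round 3: pos3(id85) recv 91: fwd
Round 4: pos4(id41) recv 91: fwd
Round 5: pos5(id89) recv 91: fwd
Round 6: pos0(id91) recv 91: ELECTED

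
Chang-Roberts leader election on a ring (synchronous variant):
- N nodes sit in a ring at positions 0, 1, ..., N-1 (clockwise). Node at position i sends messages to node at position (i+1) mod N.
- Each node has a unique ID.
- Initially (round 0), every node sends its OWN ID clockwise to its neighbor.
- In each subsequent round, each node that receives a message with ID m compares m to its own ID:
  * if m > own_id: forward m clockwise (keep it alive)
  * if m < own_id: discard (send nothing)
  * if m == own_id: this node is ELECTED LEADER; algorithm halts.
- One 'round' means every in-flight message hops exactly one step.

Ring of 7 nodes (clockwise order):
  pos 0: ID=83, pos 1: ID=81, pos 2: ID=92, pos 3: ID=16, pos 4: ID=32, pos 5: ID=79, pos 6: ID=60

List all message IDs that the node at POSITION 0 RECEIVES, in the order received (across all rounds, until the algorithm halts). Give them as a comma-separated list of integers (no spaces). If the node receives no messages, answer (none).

Round 1: pos1(id81) recv 83: fwd; pos2(id92) recv 81: drop; pos3(id16) recv 92: fwd; pos4(id32) recv 16: drop; pos5(id79) recv 32: drop; pos6(id60) recv 79: fwd; pos0(id83) recv 60: drop
Round 2: pos2(id92) recv 83: drop; pos4(id32) recv 92: fwd; pos0(id83) recv 79: drop
Round 3: pos5(id79) recv 92: fwd
Round 4: pos6(id60) recv 92: fwd
Round 5: pos0(id83) recv 92: fwd
Round 6: pos1(id81) recv 92: fwd
Round 7: pos2(id92) recv 92: ELECTED

Answer: 60,79,92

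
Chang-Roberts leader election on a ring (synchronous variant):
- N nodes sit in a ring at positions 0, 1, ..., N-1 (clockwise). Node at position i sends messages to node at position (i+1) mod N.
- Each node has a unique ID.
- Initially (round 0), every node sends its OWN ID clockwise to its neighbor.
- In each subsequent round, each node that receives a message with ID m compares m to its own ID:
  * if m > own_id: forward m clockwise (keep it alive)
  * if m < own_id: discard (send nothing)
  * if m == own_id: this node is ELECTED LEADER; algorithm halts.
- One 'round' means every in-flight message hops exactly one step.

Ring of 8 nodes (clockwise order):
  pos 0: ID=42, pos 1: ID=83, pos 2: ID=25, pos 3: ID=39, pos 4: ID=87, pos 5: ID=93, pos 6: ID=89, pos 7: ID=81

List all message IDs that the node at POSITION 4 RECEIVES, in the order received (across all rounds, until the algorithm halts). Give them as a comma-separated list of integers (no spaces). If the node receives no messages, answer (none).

Round 1: pos1(id83) recv 42: drop; pos2(id25) recv 83: fwd; pos3(id39) recv 25: drop; pos4(id87) recv 39: drop; pos5(id93) recv 87: drop; pos6(id89) recv 93: fwd; pos7(id81) recv 89: fwd; pos0(id42) recv 81: fwd
Round 2: pos3(id39) recv 83: fwd; pos7(id81) recv 93: fwd; pos0(id42) recv 89: fwd; pos1(id83) recv 81: drop
Round 3: pos4(id87) recv 83: drop; pos0(id42) recv 93: fwd; pos1(id83) recv 89: fwd
Round 4: pos1(id83) recv 93: fwd; pos2(id25) recv 89: fwd
Round 5: pos2(id25) recv 93: fwd; pos3(id39) recv 89: fwd
Round 6: pos3(id39) recv 93: fwd; pos4(id87) recv 89: fwd
Round 7: pos4(id87) recv 93: fwd; pos5(id93) recv 89: drop
Round 8: pos5(id93) recv 93: ELECTED

Answer: 39,83,89,93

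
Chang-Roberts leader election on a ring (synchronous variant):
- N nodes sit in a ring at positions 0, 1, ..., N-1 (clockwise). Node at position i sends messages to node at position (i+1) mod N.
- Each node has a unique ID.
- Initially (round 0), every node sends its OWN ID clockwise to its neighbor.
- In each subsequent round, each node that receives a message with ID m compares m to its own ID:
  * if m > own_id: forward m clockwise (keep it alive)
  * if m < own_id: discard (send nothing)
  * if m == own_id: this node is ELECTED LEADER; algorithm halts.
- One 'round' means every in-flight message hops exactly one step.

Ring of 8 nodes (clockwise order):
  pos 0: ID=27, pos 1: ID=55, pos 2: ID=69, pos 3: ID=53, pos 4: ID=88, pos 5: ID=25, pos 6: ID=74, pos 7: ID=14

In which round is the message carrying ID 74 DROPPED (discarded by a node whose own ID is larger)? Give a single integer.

Answer: 6

Derivation:
Round 1: pos1(id55) recv 27: drop; pos2(id69) recv 55: drop; pos3(id53) recv 69: fwd; pos4(id88) recv 53: drop; pos5(id25) recv 88: fwd; pos6(id74) recv 25: drop; pos7(id14) recv 74: fwd; pos0(id27) recv 14: drop
Round 2: pos4(id88) recv 69: drop; pos6(id74) recv 88: fwd; pos0(id27) recv 74: fwd
Round 3: pos7(id14) recv 88: fwd; pos1(id55) recv 74: fwd
Round 4: pos0(id27) recv 88: fwd; pos2(id69) recv 74: fwd
Round 5: pos1(id55) recv 88: fwd; pos3(id53) recv 74: fwd
Round 6: pos2(id69) recv 88: fwd; pos4(id88) recv 74: drop
Round 7: pos3(id53) recv 88: fwd
Round 8: pos4(id88) recv 88: ELECTED
Message ID 74 originates at pos 6; dropped at pos 4 in round 6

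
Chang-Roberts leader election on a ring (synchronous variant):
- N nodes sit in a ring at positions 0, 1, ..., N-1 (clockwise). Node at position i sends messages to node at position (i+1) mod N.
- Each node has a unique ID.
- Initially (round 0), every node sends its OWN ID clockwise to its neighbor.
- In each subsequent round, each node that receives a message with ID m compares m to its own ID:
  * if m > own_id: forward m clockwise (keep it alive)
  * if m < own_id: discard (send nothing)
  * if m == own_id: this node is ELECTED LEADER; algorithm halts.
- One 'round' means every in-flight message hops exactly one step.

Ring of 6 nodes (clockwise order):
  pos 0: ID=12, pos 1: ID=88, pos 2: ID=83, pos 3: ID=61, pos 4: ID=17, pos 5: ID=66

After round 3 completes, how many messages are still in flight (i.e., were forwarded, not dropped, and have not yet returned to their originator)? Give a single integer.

Answer: 2

Derivation:
Round 1: pos1(id88) recv 12: drop; pos2(id83) recv 88: fwd; pos3(id61) recv 83: fwd; pos4(id17) recv 61: fwd; pos5(id66) recv 17: drop; pos0(id12) recv 66: fwd
Round 2: pos3(id61) recv 88: fwd; pos4(id17) recv 83: fwd; pos5(id66) recv 61: drop; pos1(id88) recv 66: drop
Round 3: pos4(id17) recv 88: fwd; pos5(id66) recv 83: fwd
After round 3: 2 messages still in flight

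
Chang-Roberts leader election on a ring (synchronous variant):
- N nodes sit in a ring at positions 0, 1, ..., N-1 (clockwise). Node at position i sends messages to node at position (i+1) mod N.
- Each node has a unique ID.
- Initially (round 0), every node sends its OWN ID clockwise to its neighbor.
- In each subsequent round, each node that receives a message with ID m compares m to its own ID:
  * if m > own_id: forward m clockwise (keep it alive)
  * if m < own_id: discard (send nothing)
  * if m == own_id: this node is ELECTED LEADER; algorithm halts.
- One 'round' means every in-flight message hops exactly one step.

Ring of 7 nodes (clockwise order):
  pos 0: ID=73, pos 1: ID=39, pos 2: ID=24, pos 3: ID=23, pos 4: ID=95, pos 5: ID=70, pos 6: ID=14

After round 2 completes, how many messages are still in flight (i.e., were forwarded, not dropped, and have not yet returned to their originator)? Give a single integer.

Answer: 3

Derivation:
Round 1: pos1(id39) recv 73: fwd; pos2(id24) recv 39: fwd; pos3(id23) recv 24: fwd; pos4(id95) recv 23: drop; pos5(id70) recv 95: fwd; pos6(id14) recv 70: fwd; pos0(id73) recv 14: drop
Round 2: pos2(id24) recv 73: fwd; pos3(id23) recv 39: fwd; pos4(id95) recv 24: drop; pos6(id14) recv 95: fwd; pos0(id73) recv 70: drop
After round 2: 3 messages still in flight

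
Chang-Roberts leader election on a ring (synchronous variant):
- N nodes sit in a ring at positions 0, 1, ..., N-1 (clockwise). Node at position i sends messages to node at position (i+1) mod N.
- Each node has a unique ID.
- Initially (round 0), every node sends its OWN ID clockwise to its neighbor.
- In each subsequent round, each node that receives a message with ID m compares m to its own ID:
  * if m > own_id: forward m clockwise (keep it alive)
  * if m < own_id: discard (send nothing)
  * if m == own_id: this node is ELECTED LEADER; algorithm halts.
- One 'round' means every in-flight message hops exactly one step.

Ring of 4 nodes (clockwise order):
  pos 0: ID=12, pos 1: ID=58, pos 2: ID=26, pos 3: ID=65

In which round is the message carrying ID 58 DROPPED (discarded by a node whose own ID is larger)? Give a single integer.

Answer: 2

Derivation:
Round 1: pos1(id58) recv 12: drop; pos2(id26) recv 58: fwd; pos3(id65) recv 26: drop; pos0(id12) recv 65: fwd
Round 2: pos3(id65) recv 58: drop; pos1(id58) recv 65: fwd
Round 3: pos2(id26) recv 65: fwd
Round 4: pos3(id65) recv 65: ELECTED
Message ID 58 originates at pos 1; dropped at pos 3 in round 2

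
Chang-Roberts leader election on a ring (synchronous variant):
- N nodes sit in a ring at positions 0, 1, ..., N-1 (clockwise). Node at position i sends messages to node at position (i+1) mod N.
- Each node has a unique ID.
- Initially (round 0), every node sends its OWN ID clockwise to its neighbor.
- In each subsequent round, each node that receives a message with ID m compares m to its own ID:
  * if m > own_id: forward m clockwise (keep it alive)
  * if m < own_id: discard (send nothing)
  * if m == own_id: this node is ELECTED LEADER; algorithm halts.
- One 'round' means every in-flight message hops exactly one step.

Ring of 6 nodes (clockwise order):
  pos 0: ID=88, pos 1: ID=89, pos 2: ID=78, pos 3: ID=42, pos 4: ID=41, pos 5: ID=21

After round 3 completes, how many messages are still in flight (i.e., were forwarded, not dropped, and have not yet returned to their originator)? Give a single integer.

Answer: 2

Derivation:
Round 1: pos1(id89) recv 88: drop; pos2(id78) recv 89: fwd; pos3(id42) recv 78: fwd; pos4(id41) recv 42: fwd; pos5(id21) recv 41: fwd; pos0(id88) recv 21: drop
Round 2: pos3(id42) recv 89: fwd; pos4(id41) recv 78: fwd; pos5(id21) recv 42: fwd; pos0(id88) recv 41: drop
Round 3: pos4(id41) recv 89: fwd; pos5(id21) recv 78: fwd; pos0(id88) recv 42: drop
After round 3: 2 messages still in flight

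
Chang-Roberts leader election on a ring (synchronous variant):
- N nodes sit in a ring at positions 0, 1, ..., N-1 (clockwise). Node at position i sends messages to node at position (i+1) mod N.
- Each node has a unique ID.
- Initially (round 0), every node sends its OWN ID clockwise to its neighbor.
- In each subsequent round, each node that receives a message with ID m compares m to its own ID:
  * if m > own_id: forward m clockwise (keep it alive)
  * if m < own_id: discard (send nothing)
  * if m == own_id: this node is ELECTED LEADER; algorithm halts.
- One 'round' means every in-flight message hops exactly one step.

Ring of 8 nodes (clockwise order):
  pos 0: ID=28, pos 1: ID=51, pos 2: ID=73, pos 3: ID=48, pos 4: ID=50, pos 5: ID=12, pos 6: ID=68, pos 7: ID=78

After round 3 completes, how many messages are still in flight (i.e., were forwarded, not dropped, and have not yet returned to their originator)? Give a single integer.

Answer: 2

Derivation:
Round 1: pos1(id51) recv 28: drop; pos2(id73) recv 51: drop; pos3(id48) recv 73: fwd; pos4(id50) recv 48: drop; pos5(id12) recv 50: fwd; pos6(id68) recv 12: drop; pos7(id78) recv 68: drop; pos0(id28) recv 78: fwd
Round 2: pos4(id50) recv 73: fwd; pos6(id68) recv 50: drop; pos1(id51) recv 78: fwd
Round 3: pos5(id12) recv 73: fwd; pos2(id73) recv 78: fwd
After round 3: 2 messages still in flight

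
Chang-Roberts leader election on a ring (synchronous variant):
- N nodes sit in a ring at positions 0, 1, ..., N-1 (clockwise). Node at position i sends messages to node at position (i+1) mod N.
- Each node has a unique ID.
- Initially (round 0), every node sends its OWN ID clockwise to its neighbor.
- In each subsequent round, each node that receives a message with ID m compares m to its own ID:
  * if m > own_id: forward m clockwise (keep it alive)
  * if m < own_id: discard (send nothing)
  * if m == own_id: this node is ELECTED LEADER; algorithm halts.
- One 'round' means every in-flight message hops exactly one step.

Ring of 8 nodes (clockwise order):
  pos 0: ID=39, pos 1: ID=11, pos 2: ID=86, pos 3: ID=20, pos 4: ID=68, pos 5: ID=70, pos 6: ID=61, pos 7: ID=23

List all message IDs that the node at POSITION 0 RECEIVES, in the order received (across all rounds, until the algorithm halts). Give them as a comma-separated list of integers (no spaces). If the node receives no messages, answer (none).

Answer: 23,61,70,86

Derivation:
Round 1: pos1(id11) recv 39: fwd; pos2(id86) recv 11: drop; pos3(id20) recv 86: fwd; pos4(id68) recv 20: drop; pos5(id70) recv 68: drop; pos6(id61) recv 70: fwd; pos7(id23) recv 61: fwd; pos0(id39) recv 23: drop
Round 2: pos2(id86) recv 39: drop; pos4(id68) recv 86: fwd; pos7(id23) recv 70: fwd; pos0(id39) recv 61: fwd
Round 3: pos5(id70) recv 86: fwd; pos0(id39) recv 70: fwd; pos1(id11) recv 61: fwd
Round 4: pos6(id61) recv 86: fwd; pos1(id11) recv 70: fwd; pos2(id86) recv 61: drop
Round 5: pos7(id23) recv 86: fwd; pos2(id86) recv 70: drop
Round 6: pos0(id39) recv 86: fwd
Round 7: pos1(id11) recv 86: fwd
Round 8: pos2(id86) recv 86: ELECTED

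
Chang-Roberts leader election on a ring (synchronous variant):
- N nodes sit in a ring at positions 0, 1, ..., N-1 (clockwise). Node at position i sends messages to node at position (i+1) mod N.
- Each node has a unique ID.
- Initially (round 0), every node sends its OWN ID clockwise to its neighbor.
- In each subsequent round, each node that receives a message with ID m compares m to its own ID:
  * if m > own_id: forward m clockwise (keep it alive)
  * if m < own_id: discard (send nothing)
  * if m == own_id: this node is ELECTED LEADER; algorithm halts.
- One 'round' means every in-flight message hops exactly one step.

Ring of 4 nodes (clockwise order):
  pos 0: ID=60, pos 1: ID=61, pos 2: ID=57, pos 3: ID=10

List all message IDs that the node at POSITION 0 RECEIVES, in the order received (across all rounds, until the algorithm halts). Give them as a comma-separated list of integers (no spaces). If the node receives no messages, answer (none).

Answer: 10,57,61

Derivation:
Round 1: pos1(id61) recv 60: drop; pos2(id57) recv 61: fwd; pos3(id10) recv 57: fwd; pos0(id60) recv 10: drop
Round 2: pos3(id10) recv 61: fwd; pos0(id60) recv 57: drop
Round 3: pos0(id60) recv 61: fwd
Round 4: pos1(id61) recv 61: ELECTED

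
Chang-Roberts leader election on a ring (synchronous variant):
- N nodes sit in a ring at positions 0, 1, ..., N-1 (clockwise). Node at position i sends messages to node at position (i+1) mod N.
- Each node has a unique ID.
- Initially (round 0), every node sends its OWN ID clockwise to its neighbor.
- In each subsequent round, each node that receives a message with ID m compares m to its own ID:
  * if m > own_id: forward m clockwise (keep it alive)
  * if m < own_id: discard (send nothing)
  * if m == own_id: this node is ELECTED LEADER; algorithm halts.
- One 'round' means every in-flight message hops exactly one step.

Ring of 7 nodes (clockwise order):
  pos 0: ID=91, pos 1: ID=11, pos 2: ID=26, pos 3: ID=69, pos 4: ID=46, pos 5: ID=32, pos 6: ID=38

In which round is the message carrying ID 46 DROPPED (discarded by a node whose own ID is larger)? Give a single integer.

Answer: 3

Derivation:
Round 1: pos1(id11) recv 91: fwd; pos2(id26) recv 11: drop; pos3(id69) recv 26: drop; pos4(id46) recv 69: fwd; pos5(id32) recv 46: fwd; pos6(id38) recv 32: drop; pos0(id91) recv 38: drop
Round 2: pos2(id26) recv 91: fwd; pos5(id32) recv 69: fwd; pos6(id38) recv 46: fwd
Round 3: pos3(id69) recv 91: fwd; pos6(id38) recv 69: fwd; pos0(id91) recv 46: drop
Round 4: pos4(id46) recv 91: fwd; pos0(id91) recv 69: drop
Round 5: pos5(id32) recv 91: fwd
Round 6: pos6(id38) recv 91: fwd
Round 7: pos0(id91) recv 91: ELECTED
Message ID 46 originates at pos 4; dropped at pos 0 in round 3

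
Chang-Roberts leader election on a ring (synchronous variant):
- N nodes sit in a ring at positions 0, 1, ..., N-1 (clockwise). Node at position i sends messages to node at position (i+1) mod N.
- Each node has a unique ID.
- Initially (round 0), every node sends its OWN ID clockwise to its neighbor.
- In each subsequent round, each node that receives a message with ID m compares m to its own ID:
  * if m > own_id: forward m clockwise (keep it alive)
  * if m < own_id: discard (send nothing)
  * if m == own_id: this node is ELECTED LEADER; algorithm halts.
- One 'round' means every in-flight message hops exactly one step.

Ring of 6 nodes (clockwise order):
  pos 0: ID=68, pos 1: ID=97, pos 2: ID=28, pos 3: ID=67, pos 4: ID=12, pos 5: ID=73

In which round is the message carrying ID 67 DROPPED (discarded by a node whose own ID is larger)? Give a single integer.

Round 1: pos1(id97) recv 68: drop; pos2(id28) recv 97: fwd; pos3(id67) recv 28: drop; pos4(id12) recv 67: fwd; pos5(id73) recv 12: drop; pos0(id68) recv 73: fwd
Round 2: pos3(id67) recv 97: fwd; pos5(id73) recv 67: drop; pos1(id97) recv 73: drop
Round 3: pos4(id12) recv 97: fwd
Round 4: pos5(id73) recv 97: fwd
Round 5: pos0(id68) recv 97: fwd
Round 6: pos1(id97) recv 97: ELECTED
Message ID 67 originates at pos 3; dropped at pos 5 in round 2

Answer: 2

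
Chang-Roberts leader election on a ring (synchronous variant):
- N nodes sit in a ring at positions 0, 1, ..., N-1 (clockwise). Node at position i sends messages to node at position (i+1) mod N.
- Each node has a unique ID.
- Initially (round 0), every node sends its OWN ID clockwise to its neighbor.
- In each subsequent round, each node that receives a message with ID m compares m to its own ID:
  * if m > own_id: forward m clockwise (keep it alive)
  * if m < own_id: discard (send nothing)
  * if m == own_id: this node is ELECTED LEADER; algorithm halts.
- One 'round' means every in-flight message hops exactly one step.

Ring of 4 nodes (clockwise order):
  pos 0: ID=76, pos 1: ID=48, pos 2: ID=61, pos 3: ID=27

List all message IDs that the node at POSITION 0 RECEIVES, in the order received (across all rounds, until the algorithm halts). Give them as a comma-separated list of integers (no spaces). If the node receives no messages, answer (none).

Answer: 27,61,76

Derivation:
Round 1: pos1(id48) recv 76: fwd; pos2(id61) recv 48: drop; pos3(id27) recv 61: fwd; pos0(id76) recv 27: drop
Round 2: pos2(id61) recv 76: fwd; pos0(id76) recv 61: drop
Round 3: pos3(id27) recv 76: fwd
Round 4: pos0(id76) recv 76: ELECTED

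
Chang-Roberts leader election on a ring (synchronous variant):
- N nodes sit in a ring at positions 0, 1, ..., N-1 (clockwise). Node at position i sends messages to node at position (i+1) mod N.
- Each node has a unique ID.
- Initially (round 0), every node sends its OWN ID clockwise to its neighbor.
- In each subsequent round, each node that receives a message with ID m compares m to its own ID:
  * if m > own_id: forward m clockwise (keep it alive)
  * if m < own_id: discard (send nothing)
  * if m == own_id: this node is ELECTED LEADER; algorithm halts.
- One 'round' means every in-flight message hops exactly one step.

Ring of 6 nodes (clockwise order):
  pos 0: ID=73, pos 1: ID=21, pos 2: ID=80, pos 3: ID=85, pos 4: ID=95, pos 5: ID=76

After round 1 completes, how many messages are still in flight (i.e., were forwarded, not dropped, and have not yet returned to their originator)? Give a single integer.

Round 1: pos1(id21) recv 73: fwd; pos2(id80) recv 21: drop; pos3(id85) recv 80: drop; pos4(id95) recv 85: drop; pos5(id76) recv 95: fwd; pos0(id73) recv 76: fwd
After round 1: 3 messages still in flight

Answer: 3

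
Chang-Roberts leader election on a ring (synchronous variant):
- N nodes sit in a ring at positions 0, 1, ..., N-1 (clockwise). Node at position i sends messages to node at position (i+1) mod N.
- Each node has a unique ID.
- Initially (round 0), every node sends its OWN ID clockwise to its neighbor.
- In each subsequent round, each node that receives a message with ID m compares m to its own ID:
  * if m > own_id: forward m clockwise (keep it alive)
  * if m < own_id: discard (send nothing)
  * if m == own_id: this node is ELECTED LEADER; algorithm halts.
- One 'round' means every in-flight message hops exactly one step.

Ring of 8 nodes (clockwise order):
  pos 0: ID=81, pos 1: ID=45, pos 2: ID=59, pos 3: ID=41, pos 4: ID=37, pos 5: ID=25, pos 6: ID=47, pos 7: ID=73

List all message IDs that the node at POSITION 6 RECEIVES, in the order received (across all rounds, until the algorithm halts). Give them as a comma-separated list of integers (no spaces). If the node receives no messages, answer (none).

Answer: 25,37,41,59,81

Derivation:
Round 1: pos1(id45) recv 81: fwd; pos2(id59) recv 45: drop; pos3(id41) recv 59: fwd; pos4(id37) recv 41: fwd; pos5(id25) recv 37: fwd; pos6(id47) recv 25: drop; pos7(id73) recv 47: drop; pos0(id81) recv 73: drop
Round 2: pos2(id59) recv 81: fwd; pos4(id37) recv 59: fwd; pos5(id25) recv 41: fwd; pos6(id47) recv 37: drop
Round 3: pos3(id41) recv 81: fwd; pos5(id25) recv 59: fwd; pos6(id47) recv 41: drop
Round 4: pos4(id37) recv 81: fwd; pos6(id47) recv 59: fwd
Round 5: pos5(id25) recv 81: fwd; pos7(id73) recv 59: drop
Round 6: pos6(id47) recv 81: fwd
Round 7: pos7(id73) recv 81: fwd
Round 8: pos0(id81) recv 81: ELECTED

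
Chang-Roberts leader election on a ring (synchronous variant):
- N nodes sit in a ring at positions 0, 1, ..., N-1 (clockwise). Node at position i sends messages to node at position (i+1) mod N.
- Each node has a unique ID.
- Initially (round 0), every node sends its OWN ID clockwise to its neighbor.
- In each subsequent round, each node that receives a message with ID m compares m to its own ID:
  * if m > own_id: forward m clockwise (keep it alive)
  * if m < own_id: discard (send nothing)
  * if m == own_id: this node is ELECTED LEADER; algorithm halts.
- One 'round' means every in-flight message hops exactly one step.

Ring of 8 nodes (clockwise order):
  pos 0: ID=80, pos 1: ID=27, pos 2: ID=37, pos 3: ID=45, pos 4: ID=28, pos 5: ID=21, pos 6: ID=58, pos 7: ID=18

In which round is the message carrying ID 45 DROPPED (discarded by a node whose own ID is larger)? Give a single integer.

Answer: 3

Derivation:
Round 1: pos1(id27) recv 80: fwd; pos2(id37) recv 27: drop; pos3(id45) recv 37: drop; pos4(id28) recv 45: fwd; pos5(id21) recv 28: fwd; pos6(id58) recv 21: drop; pos7(id18) recv 58: fwd; pos0(id80) recv 18: drop
Round 2: pos2(id37) recv 80: fwd; pos5(id21) recv 45: fwd; pos6(id58) recv 28: drop; pos0(id80) recv 58: drop
Round 3: pos3(id45) recv 80: fwd; pos6(id58) recv 45: drop
Round 4: pos4(id28) recv 80: fwd
Round 5: pos5(id21) recv 80: fwd
Round 6: pos6(id58) recv 80: fwd
Round 7: pos7(id18) recv 80: fwd
Round 8: pos0(id80) recv 80: ELECTED
Message ID 45 originates at pos 3; dropped at pos 6 in round 3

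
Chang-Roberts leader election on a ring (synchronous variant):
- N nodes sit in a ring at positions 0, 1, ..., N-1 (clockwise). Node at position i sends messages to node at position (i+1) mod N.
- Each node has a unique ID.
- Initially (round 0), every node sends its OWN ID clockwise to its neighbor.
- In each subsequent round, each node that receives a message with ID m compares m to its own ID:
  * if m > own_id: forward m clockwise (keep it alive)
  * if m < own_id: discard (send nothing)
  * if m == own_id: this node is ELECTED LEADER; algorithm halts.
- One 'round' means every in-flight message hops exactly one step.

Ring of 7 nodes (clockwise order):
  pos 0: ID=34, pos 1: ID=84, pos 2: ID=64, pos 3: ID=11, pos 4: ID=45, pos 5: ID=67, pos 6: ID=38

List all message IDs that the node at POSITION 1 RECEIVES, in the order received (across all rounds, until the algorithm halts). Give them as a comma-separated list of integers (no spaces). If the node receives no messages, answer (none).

Answer: 34,38,67,84

Derivation:
Round 1: pos1(id84) recv 34: drop; pos2(id64) recv 84: fwd; pos3(id11) recv 64: fwd; pos4(id45) recv 11: drop; pos5(id67) recv 45: drop; pos6(id38) recv 67: fwd; pos0(id34) recv 38: fwd
Round 2: pos3(id11) recv 84: fwd; pos4(id45) recv 64: fwd; pos0(id34) recv 67: fwd; pos1(id84) recv 38: drop
Round 3: pos4(id45) recv 84: fwd; pos5(id67) recv 64: drop; pos1(id84) recv 67: drop
Round 4: pos5(id67) recv 84: fwd
Round 5: pos6(id38) recv 84: fwd
Round 6: pos0(id34) recv 84: fwd
Round 7: pos1(id84) recv 84: ELECTED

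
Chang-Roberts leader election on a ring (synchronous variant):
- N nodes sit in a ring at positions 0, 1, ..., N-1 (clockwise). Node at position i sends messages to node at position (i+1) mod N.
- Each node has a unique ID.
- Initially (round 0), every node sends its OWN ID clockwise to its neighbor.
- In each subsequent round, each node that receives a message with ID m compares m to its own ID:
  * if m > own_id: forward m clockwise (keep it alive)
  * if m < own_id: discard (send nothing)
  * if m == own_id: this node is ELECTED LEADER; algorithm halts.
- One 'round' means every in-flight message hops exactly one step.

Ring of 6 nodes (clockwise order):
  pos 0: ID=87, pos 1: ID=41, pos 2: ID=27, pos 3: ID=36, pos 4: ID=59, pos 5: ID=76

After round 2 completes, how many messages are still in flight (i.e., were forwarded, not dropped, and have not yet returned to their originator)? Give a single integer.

Round 1: pos1(id41) recv 87: fwd; pos2(id27) recv 41: fwd; pos3(id36) recv 27: drop; pos4(id59) recv 36: drop; pos5(id76) recv 59: drop; pos0(id87) recv 76: drop
Round 2: pos2(id27) recv 87: fwd; pos3(id36) recv 41: fwd
After round 2: 2 messages still in flight

Answer: 2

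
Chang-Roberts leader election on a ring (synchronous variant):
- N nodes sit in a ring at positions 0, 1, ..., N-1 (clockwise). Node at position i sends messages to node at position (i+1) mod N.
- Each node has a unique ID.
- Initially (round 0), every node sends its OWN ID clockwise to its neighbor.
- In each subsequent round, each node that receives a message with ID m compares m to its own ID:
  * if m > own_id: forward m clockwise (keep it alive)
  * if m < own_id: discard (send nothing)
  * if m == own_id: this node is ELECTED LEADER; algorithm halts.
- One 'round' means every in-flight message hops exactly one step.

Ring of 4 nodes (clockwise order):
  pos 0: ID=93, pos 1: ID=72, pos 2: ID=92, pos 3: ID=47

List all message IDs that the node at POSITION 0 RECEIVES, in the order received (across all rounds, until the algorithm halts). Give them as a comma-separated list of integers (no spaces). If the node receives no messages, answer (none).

Answer: 47,92,93

Derivation:
Round 1: pos1(id72) recv 93: fwd; pos2(id92) recv 72: drop; pos3(id47) recv 92: fwd; pos0(id93) recv 47: drop
Round 2: pos2(id92) recv 93: fwd; pos0(id93) recv 92: drop
Round 3: pos3(id47) recv 93: fwd
Round 4: pos0(id93) recv 93: ELECTED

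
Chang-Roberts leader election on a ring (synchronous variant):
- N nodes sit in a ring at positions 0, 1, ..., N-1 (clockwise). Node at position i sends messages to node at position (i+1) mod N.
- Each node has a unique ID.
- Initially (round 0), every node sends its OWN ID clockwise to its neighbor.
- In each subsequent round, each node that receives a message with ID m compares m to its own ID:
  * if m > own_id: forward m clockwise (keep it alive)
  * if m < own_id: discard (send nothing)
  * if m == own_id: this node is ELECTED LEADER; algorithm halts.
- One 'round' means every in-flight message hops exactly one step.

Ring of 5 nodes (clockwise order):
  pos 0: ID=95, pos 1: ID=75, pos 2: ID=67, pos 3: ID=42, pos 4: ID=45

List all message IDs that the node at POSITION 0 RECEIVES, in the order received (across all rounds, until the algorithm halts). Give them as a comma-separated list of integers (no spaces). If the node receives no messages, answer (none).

Answer: 45,67,75,95

Derivation:
Round 1: pos1(id75) recv 95: fwd; pos2(id67) recv 75: fwd; pos3(id42) recv 67: fwd; pos4(id45) recv 42: drop; pos0(id95) recv 45: drop
Round 2: pos2(id67) recv 95: fwd; pos3(id42) recv 75: fwd; pos4(id45) recv 67: fwd
Round 3: pos3(id42) recv 95: fwd; pos4(id45) recv 75: fwd; pos0(id95) recv 67: drop
Round 4: pos4(id45) recv 95: fwd; pos0(id95) recv 75: drop
Round 5: pos0(id95) recv 95: ELECTED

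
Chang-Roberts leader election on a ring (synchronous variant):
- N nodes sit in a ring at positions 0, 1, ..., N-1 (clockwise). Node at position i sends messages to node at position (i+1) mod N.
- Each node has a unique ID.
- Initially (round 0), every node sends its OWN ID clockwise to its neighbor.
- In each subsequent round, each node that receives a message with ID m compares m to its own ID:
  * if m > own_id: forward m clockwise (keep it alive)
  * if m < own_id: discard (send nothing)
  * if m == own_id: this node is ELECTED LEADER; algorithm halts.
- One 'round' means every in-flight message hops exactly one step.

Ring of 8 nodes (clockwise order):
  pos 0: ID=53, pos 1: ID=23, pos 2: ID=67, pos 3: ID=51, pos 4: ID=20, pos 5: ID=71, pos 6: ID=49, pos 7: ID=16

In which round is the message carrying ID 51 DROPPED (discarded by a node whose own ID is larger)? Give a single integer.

Round 1: pos1(id23) recv 53: fwd; pos2(id67) recv 23: drop; pos3(id51) recv 67: fwd; pos4(id20) recv 51: fwd; pos5(id71) recv 20: drop; pos6(id49) recv 71: fwd; pos7(id16) recv 49: fwd; pos0(id53) recv 16: drop
Round 2: pos2(id67) recv 53: drop; pos4(id20) recv 67: fwd; pos5(id71) recv 51: drop; pos7(id16) recv 71: fwd; pos0(id53) recv 49: drop
Round 3: pos5(id71) recv 67: drop; pos0(id53) recv 71: fwd
Round 4: pos1(id23) recv 71: fwd
Round 5: pos2(id67) recv 71: fwd
Round 6: pos3(id51) recv 71: fwd
Round 7: pos4(id20) recv 71: fwd
Round 8: pos5(id71) recv 71: ELECTED
Message ID 51 originates at pos 3; dropped at pos 5 in round 2

Answer: 2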